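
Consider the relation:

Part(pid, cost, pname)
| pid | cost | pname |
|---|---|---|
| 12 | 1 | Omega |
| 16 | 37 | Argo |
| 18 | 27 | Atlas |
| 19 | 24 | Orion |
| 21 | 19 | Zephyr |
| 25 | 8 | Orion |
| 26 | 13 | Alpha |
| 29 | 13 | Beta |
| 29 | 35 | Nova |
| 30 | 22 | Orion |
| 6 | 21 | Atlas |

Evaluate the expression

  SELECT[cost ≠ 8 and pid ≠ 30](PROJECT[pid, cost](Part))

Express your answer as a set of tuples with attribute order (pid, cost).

{(12, 1), (16, 37), (18, 27), (19, 24), (21, 19), (26, 13), (29, 13), (29, 35), (6, 21)}

π_{pid, cost} gives {(12, 1), (16, 37), (18, 27), (19, 24), (21, 19), (25, 8), (26, 13), (29, 13), (29, 35), (30, 22), (6, 21)}.
Apply σ_{cost ≠ 8 and pid ≠ 30}; surviving tuples: {(12, 1), (16, 37), (18, 27), (19, 24), (21, 19), (26, 13), (29, 13), (29, 35), (6, 21)}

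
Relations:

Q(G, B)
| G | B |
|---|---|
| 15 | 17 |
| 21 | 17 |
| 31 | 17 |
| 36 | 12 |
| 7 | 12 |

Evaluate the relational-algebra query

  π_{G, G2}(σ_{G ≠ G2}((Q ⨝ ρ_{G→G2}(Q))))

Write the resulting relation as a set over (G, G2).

{(15, 21), (15, 31), (21, 15), (21, 31), (31, 15), (31, 21), (36, 7), (7, 36)}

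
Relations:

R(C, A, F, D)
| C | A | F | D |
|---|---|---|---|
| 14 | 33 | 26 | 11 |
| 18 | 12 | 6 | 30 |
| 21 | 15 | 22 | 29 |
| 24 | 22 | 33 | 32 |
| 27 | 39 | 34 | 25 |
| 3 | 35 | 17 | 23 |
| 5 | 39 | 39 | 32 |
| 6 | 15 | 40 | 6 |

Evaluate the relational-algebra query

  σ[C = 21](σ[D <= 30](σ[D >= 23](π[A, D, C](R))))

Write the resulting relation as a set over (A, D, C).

Projecting to A, D, C: {(12, 30, 18), (15, 29, 21), (15, 6, 6), (22, 32, 24), (33, 11, 14), (35, 23, 3), (39, 25, 27), (39, 32, 5)}
Apply σ_{D >= 23}; surviving tuples: {(12, 30, 18), (15, 29, 21), (22, 32, 24), (35, 23, 3), (39, 25, 27), (39, 32, 5)}
Apply σ_{D <= 30}; surviving tuples: {(12, 30, 18), (15, 29, 21), (35, 23, 3), (39, 25, 27)}
Apply σ_{C = 21}; surviving tuples: {(15, 29, 21)}

{(15, 29, 21)}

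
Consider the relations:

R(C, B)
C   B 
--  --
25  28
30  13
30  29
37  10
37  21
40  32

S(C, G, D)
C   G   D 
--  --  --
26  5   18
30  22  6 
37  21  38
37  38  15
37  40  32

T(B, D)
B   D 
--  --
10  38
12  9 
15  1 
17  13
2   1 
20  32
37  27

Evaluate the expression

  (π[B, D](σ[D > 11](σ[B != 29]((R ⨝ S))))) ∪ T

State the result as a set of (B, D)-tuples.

{(10, 15), (10, 32), (10, 38), (12, 9), (15, 1), (17, 13), (2, 1), (20, 32), (21, 15), (21, 32), (21, 38), (37, 27)}

R ⋈ S (natural join on C): {(30, 13, 22, 6), (30, 29, 22, 6), (37, 10, 21, 38), (37, 10, 38, 15), (37, 10, 40, 32), (37, 21, 21, 38), (37, 21, 38, 15), (37, 21, 40, 32)}
Filtering on B != 29 leaves {(30, 13, 22, 6), (37, 10, 21, 38), (37, 10, 38, 15), (37, 10, 40, 32), (37, 21, 21, 38), (37, 21, 38, 15), (37, 21, 40, 32)}.
Filtering on D > 11 leaves {(37, 10, 21, 38), (37, 10, 38, 15), (37, 10, 40, 32), (37, 21, 21, 38), (37, 21, 38, 15), (37, 21, 40, 32)}.
Projecting to B, D: {(10, 15), (10, 32), (10, 38), (21, 15), (21, 32), (21, 38)}
Taking the union: {(10, 15), (10, 32), (10, 38), (12, 9), (15, 1), (17, 13), (2, 1), (20, 32), (21, 15), (21, 32), (21, 38), (37, 27)}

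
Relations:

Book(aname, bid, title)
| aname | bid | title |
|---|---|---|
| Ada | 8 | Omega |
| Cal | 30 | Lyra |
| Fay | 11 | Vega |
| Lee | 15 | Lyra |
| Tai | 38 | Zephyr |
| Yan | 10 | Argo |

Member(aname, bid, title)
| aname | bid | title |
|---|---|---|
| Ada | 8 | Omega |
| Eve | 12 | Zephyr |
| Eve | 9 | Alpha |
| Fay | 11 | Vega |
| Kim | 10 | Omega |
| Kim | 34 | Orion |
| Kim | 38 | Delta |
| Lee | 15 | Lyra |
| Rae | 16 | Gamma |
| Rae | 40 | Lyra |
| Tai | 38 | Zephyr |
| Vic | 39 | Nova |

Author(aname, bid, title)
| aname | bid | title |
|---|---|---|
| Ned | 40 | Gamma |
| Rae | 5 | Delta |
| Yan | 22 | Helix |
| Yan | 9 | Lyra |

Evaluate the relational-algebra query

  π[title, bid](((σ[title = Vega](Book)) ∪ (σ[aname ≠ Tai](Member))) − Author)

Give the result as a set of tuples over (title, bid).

Apply σ_{title = Vega}; surviving tuples: {(Fay, 11, Vega)}
Apply σ_{aname ≠ Tai}; surviving tuples: {(Ada, 8, Omega), (Eve, 12, Zephyr), (Eve, 9, Alpha), (Fay, 11, Vega), (Kim, 10, Omega), (Kim, 34, Orion), (Kim, 38, Delta), (Lee, 15, Lyra), (Rae, 16, Gamma), (Rae, 40, Lyra), (Vic, 39, Nova)}
Taking the union: {(Ada, 8, Omega), (Eve, 12, Zephyr), (Eve, 9, Alpha), (Fay, 11, Vega), (Kim, 10, Omega), (Kim, 34, Orion), (Kim, 38, Delta), (Lee, 15, Lyra), (Rae, 16, Gamma), (Rae, 40, Lyra), (Vic, 39, Nova)}
Taking the difference: {(Ada, 8, Omega), (Eve, 12, Zephyr), (Eve, 9, Alpha), (Fay, 11, Vega), (Kim, 10, Omega), (Kim, 34, Orion), (Kim, 38, Delta), (Lee, 15, Lyra), (Rae, 16, Gamma), (Rae, 40, Lyra), (Vic, 39, Nova)}
Keep only column(s) title, bid: {(Alpha, 9), (Delta, 38), (Gamma, 16), (Lyra, 15), (Lyra, 40), (Nova, 39), (Omega, 10), (Omega, 8), (Orion, 34), (Vega, 11), (Zephyr, 12)}

{(Alpha, 9), (Delta, 38), (Gamma, 16), (Lyra, 15), (Lyra, 40), (Nova, 39), (Omega, 10), (Omega, 8), (Orion, 34), (Vega, 11), (Zephyr, 12)}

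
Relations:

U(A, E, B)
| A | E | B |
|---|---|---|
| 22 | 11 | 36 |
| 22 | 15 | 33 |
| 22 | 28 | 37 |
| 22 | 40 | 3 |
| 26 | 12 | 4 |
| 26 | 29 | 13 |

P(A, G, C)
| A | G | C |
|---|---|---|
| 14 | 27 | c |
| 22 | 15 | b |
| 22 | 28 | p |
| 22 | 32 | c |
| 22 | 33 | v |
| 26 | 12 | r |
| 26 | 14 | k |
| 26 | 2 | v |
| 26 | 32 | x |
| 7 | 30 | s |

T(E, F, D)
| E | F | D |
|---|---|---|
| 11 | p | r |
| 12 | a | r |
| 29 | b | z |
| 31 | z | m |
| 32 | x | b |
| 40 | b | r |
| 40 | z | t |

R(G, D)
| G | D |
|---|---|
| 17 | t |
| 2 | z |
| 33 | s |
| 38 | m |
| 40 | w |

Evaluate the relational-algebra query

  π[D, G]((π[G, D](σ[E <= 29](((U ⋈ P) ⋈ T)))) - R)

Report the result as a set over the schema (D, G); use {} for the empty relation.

U ⋈ P (natural join on A): {(22, 11, 36, 15, b), (22, 11, 36, 28, p), (22, 11, 36, 32, c), (22, 11, 36, 33, v), (22, 15, 33, 15, b), (22, 15, 33, 28, p), (22, 15, 33, 32, c), (22, 15, 33, 33, v), (22, 28, 37, 15, b), (22, 28, 37, 28, p), (22, 28, 37, 32, c), (22, 28, 37, 33, v), (22, 40, 3, 15, b), (22, 40, 3, 28, p), (22, 40, 3, 32, c), (22, 40, 3, 33, v), (26, 12, 4, 12, r), (26, 12, 4, 14, k), (26, 12, 4, 2, v), (26, 12, 4, 32, x), (26, 29, 13, 12, r), (26, 29, 13, 14, k), (26, 29, 13, 2, v), (26, 29, 13, 32, x)}
(U ⋈ P) ⋈ T (natural join on E): {(22, 11, 36, 15, b, p, r), (22, 11, 36, 28, p, p, r), (22, 11, 36, 32, c, p, r), (22, 11, 36, 33, v, p, r), (22, 40, 3, 15, b, b, r), (22, 40, 3, 15, b, z, t), (22, 40, 3, 28, p, b, r), (22, 40, 3, 28, p, z, t), (22, 40, 3, 32, c, b, r), (22, 40, 3, 32, c, z, t), (22, 40, 3, 33, v, b, r), (22, 40, 3, 33, v, z, t), (26, 12, 4, 12, r, a, r), (26, 12, 4, 14, k, a, r), (26, 12, 4, 2, v, a, r), (26, 12, 4, 32, x, a, r), (26, 29, 13, 12, r, b, z), (26, 29, 13, 14, k, b, z), (26, 29, 13, 2, v, b, z), (26, 29, 13, 32, x, b, z)}
Apply σ_{E <= 29}; surviving tuples: {(22, 11, 36, 15, b, p, r), (22, 11, 36, 28, p, p, r), (22, 11, 36, 32, c, p, r), (22, 11, 36, 33, v, p, r), (26, 12, 4, 12, r, a, r), (26, 12, 4, 14, k, a, r), (26, 12, 4, 2, v, a, r), (26, 12, 4, 32, x, a, r), (26, 29, 13, 12, r, b, z), (26, 29, 13, 14, k, b, z), (26, 29, 13, 2, v, b, z), (26, 29, 13, 32, x, b, z)}
π[G, D]: project onto (G, D) (1 duplicate(s) eliminated) → {(12, r), (12, z), (14, r), (14, z), (15, r), (2, r), (2, z), (28, r), (32, r), (32, z), (33, r)}
Taking the difference: {(12, r), (12, z), (14, r), (14, z), (15, r), (2, r), (28, r), (32, r), (32, z), (33, r)}
π[D, G]: project onto (D, G) → {(r, 12), (r, 14), (r, 15), (r, 2), (r, 28), (r, 32), (r, 33), (z, 12), (z, 14), (z, 32)}

{(r, 12), (r, 14), (r, 15), (r, 2), (r, 28), (r, 32), (r, 33), (z, 12), (z, 14), (z, 32)}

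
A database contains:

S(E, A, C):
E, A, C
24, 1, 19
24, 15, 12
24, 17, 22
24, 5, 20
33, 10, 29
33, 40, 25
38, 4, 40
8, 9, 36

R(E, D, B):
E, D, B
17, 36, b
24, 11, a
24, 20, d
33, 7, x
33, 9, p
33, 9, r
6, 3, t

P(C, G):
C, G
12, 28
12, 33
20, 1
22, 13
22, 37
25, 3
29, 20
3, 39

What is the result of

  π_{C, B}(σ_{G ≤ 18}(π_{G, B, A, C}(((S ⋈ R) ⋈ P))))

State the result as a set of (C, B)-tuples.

S ⋈ R (natural join on E): {(24, 1, 19, 11, a), (24, 1, 19, 20, d), (24, 15, 12, 11, a), (24, 15, 12, 20, d), (24, 17, 22, 11, a), (24, 17, 22, 20, d), (24, 5, 20, 11, a), (24, 5, 20, 20, d), (33, 10, 29, 7, x), (33, 10, 29, 9, p), (33, 10, 29, 9, r), (33, 40, 25, 7, x), (33, 40, 25, 9, p), (33, 40, 25, 9, r)}
(S ⋈ R) ⋈ P (natural join on C): {(24, 15, 12, 11, a, 28), (24, 15, 12, 11, a, 33), (24, 15, 12, 20, d, 28), (24, 15, 12, 20, d, 33), (24, 17, 22, 11, a, 13), (24, 17, 22, 11, a, 37), (24, 17, 22, 20, d, 13), (24, 17, 22, 20, d, 37), (24, 5, 20, 11, a, 1), (24, 5, 20, 20, d, 1), (33, 10, 29, 7, x, 20), (33, 10, 29, 9, p, 20), (33, 10, 29, 9, r, 20), (33, 40, 25, 7, x, 3), (33, 40, 25, 9, p, 3), (33, 40, 25, 9, r, 3)}
Projecting to G, B, A, C: {(1, a, 5, 20), (1, d, 5, 20), (13, a, 17, 22), (13, d, 17, 22), (20, p, 10, 29), (20, r, 10, 29), (20, x, 10, 29), (28, a, 15, 12), (28, d, 15, 12), (3, p, 40, 25), (3, r, 40, 25), (3, x, 40, 25), (33, a, 15, 12), (33, d, 15, 12), (37, a, 17, 22), (37, d, 17, 22)}
Selection G ≤ 18: {(1, a, 5, 20), (1, d, 5, 20), (13, a, 17, 22), (13, d, 17, 22), (3, p, 40, 25), (3, r, 40, 25), (3, x, 40, 25)}
Projecting to C, B: {(20, a), (20, d), (22, a), (22, d), (25, p), (25, r), (25, x)}

{(20, a), (20, d), (22, a), (22, d), (25, p), (25, r), (25, x)}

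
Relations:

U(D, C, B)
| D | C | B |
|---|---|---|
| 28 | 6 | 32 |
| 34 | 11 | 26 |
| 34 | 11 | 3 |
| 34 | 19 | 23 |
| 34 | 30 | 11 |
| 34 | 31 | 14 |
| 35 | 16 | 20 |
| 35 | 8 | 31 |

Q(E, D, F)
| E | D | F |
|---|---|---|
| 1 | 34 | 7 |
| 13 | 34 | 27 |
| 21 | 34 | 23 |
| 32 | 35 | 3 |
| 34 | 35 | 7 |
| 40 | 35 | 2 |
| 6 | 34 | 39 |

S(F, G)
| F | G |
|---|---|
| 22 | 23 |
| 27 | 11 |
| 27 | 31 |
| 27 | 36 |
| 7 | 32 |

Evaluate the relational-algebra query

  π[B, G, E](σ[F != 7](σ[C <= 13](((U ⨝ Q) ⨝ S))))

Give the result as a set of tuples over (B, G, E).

{(26, 11, 13), (26, 31, 13), (26, 36, 13), (3, 11, 13), (3, 31, 13), (3, 36, 13)}

Joining U and Q on D yields {(34, 11, 26, 1, 7), (34, 11, 26, 13, 27), (34, 11, 26, 21, 23), (34, 11, 26, 6, 39), (34, 11, 3, 1, 7), (34, 11, 3, 13, 27), (34, 11, 3, 21, 23), (34, 11, 3, 6, 39), (34, 19, 23, 1, 7), (34, 19, 23, 13, 27), (34, 19, 23, 21, 23), (34, 19, 23, 6, 39), (34, 30, 11, 1, 7), (34, 30, 11, 13, 27), (34, 30, 11, 21, 23), (34, 30, 11, 6, 39), (34, 31, 14, 1, 7), (34, 31, 14, 13, 27), (34, 31, 14, 21, 23), (34, 31, 14, 6, 39), (35, 16, 20, 32, 3), (35, 16, 20, 34, 7), (35, 16, 20, 40, 2), (35, 8, 31, 32, 3), (35, 8, 31, 34, 7), (35, 8, 31, 40, 2)}.
Joining (U ⨝ Q) and S on F yields {(34, 11, 26, 1, 7, 32), (34, 11, 26, 13, 27, 11), (34, 11, 26, 13, 27, 31), (34, 11, 26, 13, 27, 36), (34, 11, 3, 1, 7, 32), (34, 11, 3, 13, 27, 11), (34, 11, 3, 13, 27, 31), (34, 11, 3, 13, 27, 36), (34, 19, 23, 1, 7, 32), (34, 19, 23, 13, 27, 11), (34, 19, 23, 13, 27, 31), (34, 19, 23, 13, 27, 36), (34, 30, 11, 1, 7, 32), (34, 30, 11, 13, 27, 11), (34, 30, 11, 13, 27, 31), (34, 30, 11, 13, 27, 36), (34, 31, 14, 1, 7, 32), (34, 31, 14, 13, 27, 11), (34, 31, 14, 13, 27, 31), (34, 31, 14, 13, 27, 36), (35, 16, 20, 34, 7, 32), (35, 8, 31, 34, 7, 32)}.
Selection C <= 13: {(34, 11, 26, 1, 7, 32), (34, 11, 26, 13, 27, 11), (34, 11, 26, 13, 27, 31), (34, 11, 26, 13, 27, 36), (34, 11, 3, 1, 7, 32), (34, 11, 3, 13, 27, 11), (34, 11, 3, 13, 27, 31), (34, 11, 3, 13, 27, 36), (35, 8, 31, 34, 7, 32)}
Selection F != 7: {(34, 11, 26, 13, 27, 11), (34, 11, 26, 13, 27, 31), (34, 11, 26, 13, 27, 36), (34, 11, 3, 13, 27, 11), (34, 11, 3, 13, 27, 31), (34, 11, 3, 13, 27, 36)}
Projecting to B, G, E: {(26, 11, 13), (26, 31, 13), (26, 36, 13), (3, 11, 13), (3, 31, 13), (3, 36, 13)}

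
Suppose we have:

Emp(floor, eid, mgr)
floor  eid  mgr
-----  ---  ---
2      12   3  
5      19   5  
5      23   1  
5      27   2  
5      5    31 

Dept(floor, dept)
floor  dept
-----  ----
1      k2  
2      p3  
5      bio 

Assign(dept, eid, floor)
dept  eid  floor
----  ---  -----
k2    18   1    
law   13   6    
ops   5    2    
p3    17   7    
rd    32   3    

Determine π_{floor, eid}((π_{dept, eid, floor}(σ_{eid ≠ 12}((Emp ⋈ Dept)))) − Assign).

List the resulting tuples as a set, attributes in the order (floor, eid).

Natural join on floor: {(2, 12, 3, p3), (5, 19, 5, bio), (5, 23, 1, bio), (5, 27, 2, bio), (5, 5, 31, bio)}
Apply σ_{eid ≠ 12}; surviving tuples: {(5, 19, 5, bio), (5, 23, 1, bio), (5, 27, 2, bio), (5, 5, 31, bio)}
Keep only column(s) dept, eid, floor: {(bio, 19, 5), (bio, 23, 5), (bio, 27, 5), (bio, 5, 5)}
Set difference of the two operands is {(bio, 19, 5), (bio, 23, 5), (bio, 27, 5), (bio, 5, 5)}.
Keep only column(s) floor, eid: {(5, 19), (5, 23), (5, 27), (5, 5)}

{(5, 19), (5, 23), (5, 27), (5, 5)}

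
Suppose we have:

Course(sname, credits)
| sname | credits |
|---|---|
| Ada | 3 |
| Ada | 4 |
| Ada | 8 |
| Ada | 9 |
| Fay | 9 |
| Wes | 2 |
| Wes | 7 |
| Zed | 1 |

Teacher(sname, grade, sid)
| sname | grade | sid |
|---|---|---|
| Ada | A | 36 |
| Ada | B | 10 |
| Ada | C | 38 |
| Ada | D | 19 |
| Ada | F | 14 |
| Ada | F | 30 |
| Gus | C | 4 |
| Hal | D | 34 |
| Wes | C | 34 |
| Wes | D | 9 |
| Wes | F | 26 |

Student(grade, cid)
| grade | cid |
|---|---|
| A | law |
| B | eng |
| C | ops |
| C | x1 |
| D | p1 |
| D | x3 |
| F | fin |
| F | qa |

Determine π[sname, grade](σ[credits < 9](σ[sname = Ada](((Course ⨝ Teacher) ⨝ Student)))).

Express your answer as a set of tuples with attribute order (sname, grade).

{(Ada, A), (Ada, B), (Ada, C), (Ada, D), (Ada, F)}

Natural join on sname: {(Ada, 3, A, 36), (Ada, 3, B, 10), (Ada, 3, C, 38), (Ada, 3, D, 19), (Ada, 3, F, 14), (Ada, 3, F, 30), (Ada, 4, A, 36), (Ada, 4, B, 10), (Ada, 4, C, 38), (Ada, 4, D, 19), (Ada, 4, F, 14), (Ada, 4, F, 30), (Ada, 8, A, 36), (Ada, 8, B, 10), (Ada, 8, C, 38), (Ada, 8, D, 19), (Ada, 8, F, 14), (Ada, 8, F, 30), (Ada, 9, A, 36), (Ada, 9, B, 10), (Ada, 9, C, 38), (Ada, 9, D, 19), (Ada, 9, F, 14), (Ada, 9, F, 30), (Wes, 2, C, 34), (Wes, 2, D, 9), (Wes, 2, F, 26), (Wes, 7, C, 34), (Wes, 7, D, 9), (Wes, 7, F, 26)}
Natural join on grade: {(Ada, 3, A, 36, law), (Ada, 3, B, 10, eng), (Ada, 3, C, 38, ops), (Ada, 3, C, 38, x1), (Ada, 3, D, 19, p1), (Ada, 3, D, 19, x3), (Ada, 3, F, 14, fin), (Ada, 3, F, 14, qa), (Ada, 3, F, 30, fin), (Ada, 3, F, 30, qa), (Ada, 4, A, 36, law), (Ada, 4, B, 10, eng), (Ada, 4, C, 38, ops), (Ada, 4, C, 38, x1), (Ada, 4, D, 19, p1), (Ada, 4, D, 19, x3), (Ada, 4, F, 14, fin), (Ada, 4, F, 14, qa), (Ada, 4, F, 30, fin), (Ada, 4, F, 30, qa), (Ada, 8, A, 36, law), (Ada, 8, B, 10, eng), (Ada, 8, C, 38, ops), (Ada, 8, C, 38, x1), (Ada, 8, D, 19, p1), (Ada, 8, D, 19, x3), (Ada, 8, F, 14, fin), (Ada, 8, F, 14, qa), (Ada, 8, F, 30, fin), (Ada, 8, F, 30, qa), (Ada, 9, A, 36, law), (Ada, 9, B, 10, eng), (Ada, 9, C, 38, ops), (Ada, 9, C, 38, x1), (Ada, 9, D, 19, p1), (Ada, 9, D, 19, x3), (Ada, 9, F, 14, fin), (Ada, 9, F, 14, qa), (Ada, 9, F, 30, fin), (Ada, 9, F, 30, qa), (Wes, 2, C, 34, ops), (Wes, 2, C, 34, x1), (Wes, 2, D, 9, p1), (Wes, 2, D, 9, x3), (Wes, 2, F, 26, fin), (Wes, 2, F, 26, qa), (Wes, 7, C, 34, ops), (Wes, 7, C, 34, x1), (Wes, 7, D, 9, p1), (Wes, 7, D, 9, x3), (Wes, 7, F, 26, fin), (Wes, 7, F, 26, qa)}
Apply σ_{sname = Ada}; surviving tuples: {(Ada, 3, A, 36, law), (Ada, 3, B, 10, eng), (Ada, 3, C, 38, ops), (Ada, 3, C, 38, x1), (Ada, 3, D, 19, p1), (Ada, 3, D, 19, x3), (Ada, 3, F, 14, fin), (Ada, 3, F, 14, qa), (Ada, 3, F, 30, fin), (Ada, 3, F, 30, qa), (Ada, 4, A, 36, law), (Ada, 4, B, 10, eng), (Ada, 4, C, 38, ops), (Ada, 4, C, 38, x1), (Ada, 4, D, 19, p1), (Ada, 4, D, 19, x3), (Ada, 4, F, 14, fin), (Ada, 4, F, 14, qa), (Ada, 4, F, 30, fin), (Ada, 4, F, 30, qa), (Ada, 8, A, 36, law), (Ada, 8, B, 10, eng), (Ada, 8, C, 38, ops), (Ada, 8, C, 38, x1), (Ada, 8, D, 19, p1), (Ada, 8, D, 19, x3), (Ada, 8, F, 14, fin), (Ada, 8, F, 14, qa), (Ada, 8, F, 30, fin), (Ada, 8, F, 30, qa), (Ada, 9, A, 36, law), (Ada, 9, B, 10, eng), (Ada, 9, C, 38, ops), (Ada, 9, C, 38, x1), (Ada, 9, D, 19, p1), (Ada, 9, D, 19, x3), (Ada, 9, F, 14, fin), (Ada, 9, F, 14, qa), (Ada, 9, F, 30, fin), (Ada, 9, F, 30, qa)}
Apply σ_{credits < 9}; surviving tuples: {(Ada, 3, A, 36, law), (Ada, 3, B, 10, eng), (Ada, 3, C, 38, ops), (Ada, 3, C, 38, x1), (Ada, 3, D, 19, p1), (Ada, 3, D, 19, x3), (Ada, 3, F, 14, fin), (Ada, 3, F, 14, qa), (Ada, 3, F, 30, fin), (Ada, 3, F, 30, qa), (Ada, 4, A, 36, law), (Ada, 4, B, 10, eng), (Ada, 4, C, 38, ops), (Ada, 4, C, 38, x1), (Ada, 4, D, 19, p1), (Ada, 4, D, 19, x3), (Ada, 4, F, 14, fin), (Ada, 4, F, 14, qa), (Ada, 4, F, 30, fin), (Ada, 4, F, 30, qa), (Ada, 8, A, 36, law), (Ada, 8, B, 10, eng), (Ada, 8, C, 38, ops), (Ada, 8, C, 38, x1), (Ada, 8, D, 19, p1), (Ada, 8, D, 19, x3), (Ada, 8, F, 14, fin), (Ada, 8, F, 14, qa), (Ada, 8, F, 30, fin), (Ada, 8, F, 30, qa)}
π[sname, grade]: project onto (sname, grade) (25 duplicate(s) eliminated) → {(Ada, A), (Ada, B), (Ada, C), (Ada, D), (Ada, F)}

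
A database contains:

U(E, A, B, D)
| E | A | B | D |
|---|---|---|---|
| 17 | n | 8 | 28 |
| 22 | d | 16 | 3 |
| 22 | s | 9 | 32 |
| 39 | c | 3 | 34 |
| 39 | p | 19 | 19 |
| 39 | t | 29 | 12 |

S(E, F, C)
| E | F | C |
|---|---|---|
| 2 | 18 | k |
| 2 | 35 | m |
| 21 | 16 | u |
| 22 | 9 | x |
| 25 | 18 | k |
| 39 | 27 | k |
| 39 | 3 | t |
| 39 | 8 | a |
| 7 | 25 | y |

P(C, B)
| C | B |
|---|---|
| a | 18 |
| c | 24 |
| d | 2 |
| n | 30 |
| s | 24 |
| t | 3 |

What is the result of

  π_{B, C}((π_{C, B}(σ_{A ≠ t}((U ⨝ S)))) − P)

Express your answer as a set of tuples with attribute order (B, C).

Joining U and S on E yields {(22, d, 16, 3, 9, x), (22, s, 9, 32, 9, x), (39, c, 3, 34, 27, k), (39, c, 3, 34, 3, t), (39, c, 3, 34, 8, a), (39, p, 19, 19, 27, k), (39, p, 19, 19, 3, t), (39, p, 19, 19, 8, a), (39, t, 29, 12, 27, k), (39, t, 29, 12, 3, t), (39, t, 29, 12, 8, a)}.
Selection A ≠ t: {(22, d, 16, 3, 9, x), (22, s, 9, 32, 9, x), (39, c, 3, 34, 27, k), (39, c, 3, 34, 3, t), (39, c, 3, 34, 8, a), (39, p, 19, 19, 27, k), (39, p, 19, 19, 3, t), (39, p, 19, 19, 8, a)}
Projecting to C, B: {(a, 19), (a, 3), (k, 19), (k, 3), (t, 19), (t, 3), (x, 16), (x, 9)}
Taking the difference: {(a, 19), (a, 3), (k, 19), (k, 3), (t, 19), (x, 16), (x, 9)}
Projecting to B, C: {(16, x), (19, a), (19, k), (19, t), (3, a), (3, k), (9, x)}

{(16, x), (19, a), (19, k), (19, t), (3, a), (3, k), (9, x)}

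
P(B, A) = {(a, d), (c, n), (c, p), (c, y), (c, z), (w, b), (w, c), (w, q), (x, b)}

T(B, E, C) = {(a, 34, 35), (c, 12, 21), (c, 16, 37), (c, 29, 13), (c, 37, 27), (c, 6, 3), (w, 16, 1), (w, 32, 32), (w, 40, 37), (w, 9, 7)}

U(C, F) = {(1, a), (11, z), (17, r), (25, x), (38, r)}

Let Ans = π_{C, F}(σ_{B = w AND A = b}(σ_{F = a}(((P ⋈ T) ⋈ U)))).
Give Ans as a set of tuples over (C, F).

{(1, a)}

Natural join on B: {(a, d, 34, 35), (c, n, 12, 21), (c, n, 16, 37), (c, n, 29, 13), (c, n, 37, 27), (c, n, 6, 3), (c, p, 12, 21), (c, p, 16, 37), (c, p, 29, 13), (c, p, 37, 27), (c, p, 6, 3), (c, y, 12, 21), (c, y, 16, 37), (c, y, 29, 13), (c, y, 37, 27), (c, y, 6, 3), (c, z, 12, 21), (c, z, 16, 37), (c, z, 29, 13), (c, z, 37, 27), (c, z, 6, 3), (w, b, 16, 1), (w, b, 32, 32), (w, b, 40, 37), (w, b, 9, 7), (w, c, 16, 1), (w, c, 32, 32), (w, c, 40, 37), (w, c, 9, 7), (w, q, 16, 1), (w, q, 32, 32), (w, q, 40, 37), (w, q, 9, 7)}
Natural join on C: {(w, b, 16, 1, a), (w, c, 16, 1, a), (w, q, 16, 1, a)}
Selection F = a: {(w, b, 16, 1, a), (w, c, 16, 1, a), (w, q, 16, 1, a)}
Selection B = w AND A = b: {(w, b, 16, 1, a)}
π[C, F]: project onto (C, F) → {(1, a)}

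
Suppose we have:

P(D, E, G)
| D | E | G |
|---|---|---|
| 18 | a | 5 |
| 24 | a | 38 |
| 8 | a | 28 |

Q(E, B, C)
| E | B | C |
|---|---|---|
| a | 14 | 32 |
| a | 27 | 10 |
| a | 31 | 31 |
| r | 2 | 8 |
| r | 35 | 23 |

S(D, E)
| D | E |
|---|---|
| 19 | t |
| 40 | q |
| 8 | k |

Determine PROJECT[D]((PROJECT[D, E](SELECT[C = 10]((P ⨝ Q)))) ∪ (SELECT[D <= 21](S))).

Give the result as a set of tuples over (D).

{18, 19, 24, 8}

P ⋈ Q (natural join on E): {(18, a, 5, 14, 32), (18, a, 5, 27, 10), (18, a, 5, 31, 31), (24, a, 38, 14, 32), (24, a, 38, 27, 10), (24, a, 38, 31, 31), (8, a, 28, 14, 32), (8, a, 28, 27, 10), (8, a, 28, 31, 31)}
Selection C = 10: {(18, a, 5, 27, 10), (24, a, 38, 27, 10), (8, a, 28, 27, 10)}
Keep only column(s) D, E: {(18, a), (24, a), (8, a)}
Selection D <= 21: {(19, t), (8, k)}
Set union of the two operands is {(18, a), (19, t), (24, a), (8, a), (8, k)}.
Keep only column(s) D (1 duplicate(s) eliminated): {18, 19, 24, 8}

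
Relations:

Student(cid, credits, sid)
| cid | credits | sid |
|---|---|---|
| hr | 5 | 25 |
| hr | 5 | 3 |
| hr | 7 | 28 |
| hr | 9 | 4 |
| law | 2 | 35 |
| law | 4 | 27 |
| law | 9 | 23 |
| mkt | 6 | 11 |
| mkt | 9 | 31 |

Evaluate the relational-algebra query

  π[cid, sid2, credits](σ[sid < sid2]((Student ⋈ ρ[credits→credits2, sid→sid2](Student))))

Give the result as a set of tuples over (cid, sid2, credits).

ρ[credits→credits2, sid→sid2]: schema becomes (cid, credits2, sid2); tuples unchanged.
Natural join on cid: {(hr, 5, 25, 5, 25), (hr, 5, 25, 5, 3), (hr, 5, 25, 7, 28), (hr, 5, 25, 9, 4), (hr, 5, 3, 5, 25), (hr, 5, 3, 5, 3), (hr, 5, 3, 7, 28), (hr, 5, 3, 9, 4), (hr, 7, 28, 5, 25), (hr, 7, 28, 5, 3), (hr, 7, 28, 7, 28), (hr, 7, 28, 9, 4), (hr, 9, 4, 5, 25), (hr, 9, 4, 5, 3), (hr, 9, 4, 7, 28), (hr, 9, 4, 9, 4), (law, 2, 35, 2, 35), (law, 2, 35, 4, 27), (law, 2, 35, 9, 23), (law, 4, 27, 2, 35), (law, 4, 27, 4, 27), (law, 4, 27, 9, 23), (law, 9, 23, 2, 35), (law, 9, 23, 4, 27), (law, 9, 23, 9, 23), (mkt, 6, 11, 6, 11), (mkt, 6, 11, 9, 31), (mkt, 9, 31, 6, 11), (mkt, 9, 31, 9, 31)}
Apply σ_{sid < sid2}; surviving tuples: {(hr, 5, 25, 7, 28), (hr, 5, 3, 5, 25), (hr, 5, 3, 7, 28), (hr, 5, 3, 9, 4), (hr, 9, 4, 5, 25), (hr, 9, 4, 7, 28), (law, 4, 27, 2, 35), (law, 9, 23, 2, 35), (law, 9, 23, 4, 27), (mkt, 6, 11, 9, 31)}
π_{cid, sid2, credits} gives {(hr, 25, 5), (hr, 25, 9), (hr, 28, 5), (hr, 28, 9), (hr, 4, 5), (law, 27, 9), (law, 35, 4), (law, 35, 9), (mkt, 31, 6)} (1 duplicate(s) eliminated).

{(hr, 25, 5), (hr, 25, 9), (hr, 28, 5), (hr, 28, 9), (hr, 4, 5), (law, 27, 9), (law, 35, 4), (law, 35, 9), (mkt, 31, 6)}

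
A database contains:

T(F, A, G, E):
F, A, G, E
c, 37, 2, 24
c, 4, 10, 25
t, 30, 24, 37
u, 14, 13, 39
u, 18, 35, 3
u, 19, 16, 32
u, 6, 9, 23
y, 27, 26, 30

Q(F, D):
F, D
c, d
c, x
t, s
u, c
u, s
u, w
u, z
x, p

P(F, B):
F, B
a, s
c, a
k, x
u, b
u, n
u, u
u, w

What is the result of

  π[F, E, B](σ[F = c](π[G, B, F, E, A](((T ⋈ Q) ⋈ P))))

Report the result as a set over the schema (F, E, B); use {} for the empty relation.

Natural join on F: {(c, 37, 2, 24, d), (c, 37, 2, 24, x), (c, 4, 10, 25, d), (c, 4, 10, 25, x), (t, 30, 24, 37, s), (u, 14, 13, 39, c), (u, 14, 13, 39, s), (u, 14, 13, 39, w), (u, 14, 13, 39, z), (u, 18, 35, 3, c), (u, 18, 35, 3, s), (u, 18, 35, 3, w), (u, 18, 35, 3, z), (u, 19, 16, 32, c), (u, 19, 16, 32, s), (u, 19, 16, 32, w), (u, 19, 16, 32, z), (u, 6, 9, 23, c), (u, 6, 9, 23, s), (u, 6, 9, 23, w), (u, 6, 9, 23, z)}
Natural join on F: {(c, 37, 2, 24, d, a), (c, 37, 2, 24, x, a), (c, 4, 10, 25, d, a), (c, 4, 10, 25, x, a), (u, 14, 13, 39, c, b), (u, 14, 13, 39, c, n), (u, 14, 13, 39, c, u), (u, 14, 13, 39, c, w), (u, 14, 13, 39, s, b), (u, 14, 13, 39, s, n), (u, 14, 13, 39, s, u), (u, 14, 13, 39, s, w), (u, 14, 13, 39, w, b), (u, 14, 13, 39, w, n), (u, 14, 13, 39, w, u), (u, 14, 13, 39, w, w), (u, 14, 13, 39, z, b), (u, 14, 13, 39, z, n), (u, 14, 13, 39, z, u), (u, 14, 13, 39, z, w), (u, 18, 35, 3, c, b), (u, 18, 35, 3, c, n), (u, 18, 35, 3, c, u), (u, 18, 35, 3, c, w), (u, 18, 35, 3, s, b), (u, 18, 35, 3, s, n), (u, 18, 35, 3, s, u), (u, 18, 35, 3, s, w), (u, 18, 35, 3, w, b), (u, 18, 35, 3, w, n), (u, 18, 35, 3, w, u), (u, 18, 35, 3, w, w), (u, 18, 35, 3, z, b), (u, 18, 35, 3, z, n), (u, 18, 35, 3, z, u), (u, 18, 35, 3, z, w), (u, 19, 16, 32, c, b), (u, 19, 16, 32, c, n), (u, 19, 16, 32, c, u), (u, 19, 16, 32, c, w), (u, 19, 16, 32, s, b), (u, 19, 16, 32, s, n), (u, 19, 16, 32, s, u), (u, 19, 16, 32, s, w), (u, 19, 16, 32, w, b), (u, 19, 16, 32, w, n), (u, 19, 16, 32, w, u), (u, 19, 16, 32, w, w), (u, 19, 16, 32, z, b), (u, 19, 16, 32, z, n), (u, 19, 16, 32, z, u), (u, 19, 16, 32, z, w), (u, 6, 9, 23, c, b), (u, 6, 9, 23, c, n), (u, 6, 9, 23, c, u), (u, 6, 9, 23, c, w), (u, 6, 9, 23, s, b), (u, 6, 9, 23, s, n), (u, 6, 9, 23, s, u), (u, 6, 9, 23, s, w), (u, 6, 9, 23, w, b), (u, 6, 9, 23, w, n), (u, 6, 9, 23, w, u), (u, 6, 9, 23, w, w), (u, 6, 9, 23, z, b), (u, 6, 9, 23, z, n), (u, 6, 9, 23, z, u), (u, 6, 9, 23, z, w)}
Keep only column(s) G, B, F, E, A (50 duplicate(s) eliminated): {(10, a, c, 25, 4), (13, b, u, 39, 14), (13, n, u, 39, 14), (13, u, u, 39, 14), (13, w, u, 39, 14), (16, b, u, 32, 19), (16, n, u, 32, 19), (16, u, u, 32, 19), (16, w, u, 32, 19), (2, a, c, 24, 37), (35, b, u, 3, 18), (35, n, u, 3, 18), (35, u, u, 3, 18), (35, w, u, 3, 18), (9, b, u, 23, 6), (9, n, u, 23, 6), (9, u, u, 23, 6), (9, w, u, 23, 6)}
Selection F = c: {(10, a, c, 25, 4), (2, a, c, 24, 37)}
Keep only column(s) F, E, B: {(c, 24, a), (c, 25, a)}

{(c, 24, a), (c, 25, a)}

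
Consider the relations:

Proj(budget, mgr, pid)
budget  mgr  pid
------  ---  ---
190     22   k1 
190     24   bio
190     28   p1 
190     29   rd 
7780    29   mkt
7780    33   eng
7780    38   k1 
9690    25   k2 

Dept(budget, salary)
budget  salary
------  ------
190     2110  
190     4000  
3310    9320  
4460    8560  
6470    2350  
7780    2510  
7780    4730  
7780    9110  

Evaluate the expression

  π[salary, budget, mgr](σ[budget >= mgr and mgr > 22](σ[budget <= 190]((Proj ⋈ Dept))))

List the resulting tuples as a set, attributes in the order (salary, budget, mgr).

{(2110, 190, 24), (2110, 190, 28), (2110, 190, 29), (4000, 190, 24), (4000, 190, 28), (4000, 190, 29)}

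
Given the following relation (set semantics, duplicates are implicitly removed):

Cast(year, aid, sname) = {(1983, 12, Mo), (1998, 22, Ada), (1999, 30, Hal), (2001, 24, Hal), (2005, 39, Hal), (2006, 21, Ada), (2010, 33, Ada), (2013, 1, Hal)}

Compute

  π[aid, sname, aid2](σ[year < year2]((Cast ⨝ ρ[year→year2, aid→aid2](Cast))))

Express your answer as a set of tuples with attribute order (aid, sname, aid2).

{(21, Ada, 33), (22, Ada, 21), (22, Ada, 33), (24, Hal, 1), (24, Hal, 39), (30, Hal, 1), (30, Hal, 24), (30, Hal, 39), (39, Hal, 1)}

ρ[year→year2, aid→aid2]: schema becomes (year2, aid2, sname); tuples unchanged.
Joining Cast and ρ[year→year2, aid→aid2](Cast) on sname yields {(1983, 12, Mo, 1983, 12), (1998, 22, Ada, 1998, 22), (1998, 22, Ada, 2006, 21), (1998, 22, Ada, 2010, 33), (1999, 30, Hal, 1999, 30), (1999, 30, Hal, 2001, 24), (1999, 30, Hal, 2005, 39), (1999, 30, Hal, 2013, 1), (2001, 24, Hal, 1999, 30), (2001, 24, Hal, 2001, 24), (2001, 24, Hal, 2005, 39), (2001, 24, Hal, 2013, 1), (2005, 39, Hal, 1999, 30), (2005, 39, Hal, 2001, 24), (2005, 39, Hal, 2005, 39), (2005, 39, Hal, 2013, 1), (2006, 21, Ada, 1998, 22), (2006, 21, Ada, 2006, 21), (2006, 21, Ada, 2010, 33), (2010, 33, Ada, 1998, 22), (2010, 33, Ada, 2006, 21), (2010, 33, Ada, 2010, 33), (2013, 1, Hal, 1999, 30), (2013, 1, Hal, 2001, 24), (2013, 1, Hal, 2005, 39), (2013, 1, Hal, 2013, 1)}.
Filtering on year < year2 leaves {(1998, 22, Ada, 2006, 21), (1998, 22, Ada, 2010, 33), (1999, 30, Hal, 2001, 24), (1999, 30, Hal, 2005, 39), (1999, 30, Hal, 2013, 1), (2001, 24, Hal, 2005, 39), (2001, 24, Hal, 2013, 1), (2005, 39, Hal, 2013, 1), (2006, 21, Ada, 2010, 33)}.
Keep only column(s) aid, sname, aid2: {(21, Ada, 33), (22, Ada, 21), (22, Ada, 33), (24, Hal, 1), (24, Hal, 39), (30, Hal, 1), (30, Hal, 24), (30, Hal, 39), (39, Hal, 1)}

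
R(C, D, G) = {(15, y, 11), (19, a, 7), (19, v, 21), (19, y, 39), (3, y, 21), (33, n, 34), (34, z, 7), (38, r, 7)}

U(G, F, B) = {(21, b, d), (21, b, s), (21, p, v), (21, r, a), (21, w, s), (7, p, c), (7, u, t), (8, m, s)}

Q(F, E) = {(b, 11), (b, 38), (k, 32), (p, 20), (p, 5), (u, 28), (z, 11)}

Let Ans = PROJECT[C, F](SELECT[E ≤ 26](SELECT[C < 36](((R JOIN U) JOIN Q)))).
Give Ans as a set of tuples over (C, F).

{(19, b), (19, p), (3, b), (3, p), (34, p)}

Natural join on G: {(19, a, 7, p, c), (19, a, 7, u, t), (19, v, 21, b, d), (19, v, 21, b, s), (19, v, 21, p, v), (19, v, 21, r, a), (19, v, 21, w, s), (3, y, 21, b, d), (3, y, 21, b, s), (3, y, 21, p, v), (3, y, 21, r, a), (3, y, 21, w, s), (34, z, 7, p, c), (34, z, 7, u, t), (38, r, 7, p, c), (38, r, 7, u, t)}
Natural join on F: {(19, a, 7, p, c, 20), (19, a, 7, p, c, 5), (19, a, 7, u, t, 28), (19, v, 21, b, d, 11), (19, v, 21, b, d, 38), (19, v, 21, b, s, 11), (19, v, 21, b, s, 38), (19, v, 21, p, v, 20), (19, v, 21, p, v, 5), (3, y, 21, b, d, 11), (3, y, 21, b, d, 38), (3, y, 21, b, s, 11), (3, y, 21, b, s, 38), (3, y, 21, p, v, 20), (3, y, 21, p, v, 5), (34, z, 7, p, c, 20), (34, z, 7, p, c, 5), (34, z, 7, u, t, 28), (38, r, 7, p, c, 20), (38, r, 7, p, c, 5), (38, r, 7, u, t, 28)}
Filtering on C < 36 leaves {(19, a, 7, p, c, 20), (19, a, 7, p, c, 5), (19, a, 7, u, t, 28), (19, v, 21, b, d, 11), (19, v, 21, b, d, 38), (19, v, 21, b, s, 11), (19, v, 21, b, s, 38), (19, v, 21, p, v, 20), (19, v, 21, p, v, 5), (3, y, 21, b, d, 11), (3, y, 21, b, d, 38), (3, y, 21, b, s, 11), (3, y, 21, b, s, 38), (3, y, 21, p, v, 20), (3, y, 21, p, v, 5), (34, z, 7, p, c, 20), (34, z, 7, p, c, 5), (34, z, 7, u, t, 28)}.
Filtering on E ≤ 26 leaves {(19, a, 7, p, c, 20), (19, a, 7, p, c, 5), (19, v, 21, b, d, 11), (19, v, 21, b, s, 11), (19, v, 21, p, v, 20), (19, v, 21, p, v, 5), (3, y, 21, b, d, 11), (3, y, 21, b, s, 11), (3, y, 21, p, v, 20), (3, y, 21, p, v, 5), (34, z, 7, p, c, 20), (34, z, 7, p, c, 5)}.
Projecting to C, F (7 duplicate(s) eliminated): {(19, b), (19, p), (3, b), (3, p), (34, p)}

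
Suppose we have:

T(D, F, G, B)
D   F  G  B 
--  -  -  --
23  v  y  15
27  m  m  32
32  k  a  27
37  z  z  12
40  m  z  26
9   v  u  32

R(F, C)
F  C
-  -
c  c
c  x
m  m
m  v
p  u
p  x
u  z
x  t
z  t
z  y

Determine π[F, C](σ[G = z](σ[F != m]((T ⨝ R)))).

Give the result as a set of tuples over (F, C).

T ⋈ R (natural join on F): {(27, m, m, 32, m), (27, m, m, 32, v), (37, z, z, 12, t), (37, z, z, 12, y), (40, m, z, 26, m), (40, m, z, 26, v)}
Apply σ_{F != m}; surviving tuples: {(37, z, z, 12, t), (37, z, z, 12, y)}
Apply σ_{G = z}; surviving tuples: {(37, z, z, 12, t), (37, z, z, 12, y)}
Projecting to F, C: {(z, t), (z, y)}

{(z, t), (z, y)}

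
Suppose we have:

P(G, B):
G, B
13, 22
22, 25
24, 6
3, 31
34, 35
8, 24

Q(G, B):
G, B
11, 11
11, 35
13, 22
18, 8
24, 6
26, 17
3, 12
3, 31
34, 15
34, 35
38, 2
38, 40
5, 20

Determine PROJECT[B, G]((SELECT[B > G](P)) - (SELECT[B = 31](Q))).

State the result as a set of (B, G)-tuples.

σ[B > G]: keep tuples satisfying B > G → {(13, 22), (22, 25), (3, 31), (34, 35), (8, 24)}
σ[B = 31]: keep tuples satisfying B = 31 → {(3, 31)}
Difference: {(13, 22), (22, 25), (3, 31), (34, 35), (8, 24)} with {(3, 31)} → {(13, 22), (22, 25), (34, 35), (8, 24)}
π[B, G]: project onto (B, G) → {(22, 13), (24, 8), (25, 22), (35, 34)}

{(22, 13), (24, 8), (25, 22), (35, 34)}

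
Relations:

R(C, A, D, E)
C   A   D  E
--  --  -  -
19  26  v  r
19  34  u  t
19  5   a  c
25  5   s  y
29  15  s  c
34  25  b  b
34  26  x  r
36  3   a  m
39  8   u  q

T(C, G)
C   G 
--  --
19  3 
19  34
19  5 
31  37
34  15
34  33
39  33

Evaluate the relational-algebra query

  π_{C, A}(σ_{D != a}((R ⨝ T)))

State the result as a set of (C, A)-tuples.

{(19, 26), (19, 34), (34, 25), (34, 26), (39, 8)}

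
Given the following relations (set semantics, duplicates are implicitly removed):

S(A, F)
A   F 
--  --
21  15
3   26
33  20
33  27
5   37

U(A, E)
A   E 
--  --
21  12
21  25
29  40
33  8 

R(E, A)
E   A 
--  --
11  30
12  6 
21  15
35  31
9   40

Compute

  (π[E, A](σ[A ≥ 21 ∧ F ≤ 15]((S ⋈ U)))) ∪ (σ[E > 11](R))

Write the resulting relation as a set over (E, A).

Natural join on A: {(21, 15, 12), (21, 15, 25), (33, 20, 8), (33, 27, 8)}
σ[A ≥ 21 ∧ F ≤ 15]: keep tuples satisfying A ≥ 21 ∧ F ≤ 15 → {(21, 15, 12), (21, 15, 25)}
π[E, A]: project onto (E, A) → {(12, 21), (25, 21)}
σ[E > 11]: keep tuples satisfying E > 11 → {(12, 6), (21, 15), (35, 31)}
Set union of the two operands is {(12, 21), (12, 6), (21, 15), (25, 21), (35, 31)}.

{(12, 21), (12, 6), (21, 15), (25, 21), (35, 31)}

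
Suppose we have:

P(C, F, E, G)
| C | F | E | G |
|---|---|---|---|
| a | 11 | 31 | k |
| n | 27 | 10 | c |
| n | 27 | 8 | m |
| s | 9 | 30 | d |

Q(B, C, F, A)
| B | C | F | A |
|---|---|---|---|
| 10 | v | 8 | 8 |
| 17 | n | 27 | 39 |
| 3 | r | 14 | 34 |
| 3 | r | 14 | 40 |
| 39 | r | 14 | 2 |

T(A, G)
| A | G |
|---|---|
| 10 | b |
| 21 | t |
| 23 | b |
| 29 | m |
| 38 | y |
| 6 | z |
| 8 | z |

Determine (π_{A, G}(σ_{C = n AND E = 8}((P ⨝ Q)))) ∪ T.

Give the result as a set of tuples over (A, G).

{(10, b), (21, t), (23, b), (29, m), (38, y), (39, m), (6, z), (8, z)}

P ⋈ Q (natural join on C, F): {(n, 27, 10, c, 17, 39), (n, 27, 8, m, 17, 39)}
σ[C = n AND E = 8]: keep tuples satisfying C = n AND E = 8 → {(n, 27, 8, m, 17, 39)}
Keep only column(s) A, G: {(39, m)}
Union: {(39, m)} with {(10, b), (21, t), (23, b), (29, m), (38, y), (6, z), (8, z)} → {(10, b), (21, t), (23, b), (29, m), (38, y), (39, m), (6, z), (8, z)}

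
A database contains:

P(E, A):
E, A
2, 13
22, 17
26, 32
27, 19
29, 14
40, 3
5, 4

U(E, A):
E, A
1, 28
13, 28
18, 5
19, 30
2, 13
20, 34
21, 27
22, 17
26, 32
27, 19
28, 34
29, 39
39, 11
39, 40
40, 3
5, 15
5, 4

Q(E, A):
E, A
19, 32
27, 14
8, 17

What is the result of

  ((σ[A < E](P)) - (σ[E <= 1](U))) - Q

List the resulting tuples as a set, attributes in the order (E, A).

{(22, 17), (27, 19), (29, 14), (40, 3), (5, 4)}

Apply σ_{A < E}; surviving tuples: {(22, 17), (27, 19), (29, 14), (40, 3), (5, 4)}
Apply σ_{E <= 1}; surviving tuples: {(1, 28)}
Taking the difference: {(22, 17), (27, 19), (29, 14), (40, 3), (5, 4)}
Taking the difference: {(22, 17), (27, 19), (29, 14), (40, 3), (5, 4)}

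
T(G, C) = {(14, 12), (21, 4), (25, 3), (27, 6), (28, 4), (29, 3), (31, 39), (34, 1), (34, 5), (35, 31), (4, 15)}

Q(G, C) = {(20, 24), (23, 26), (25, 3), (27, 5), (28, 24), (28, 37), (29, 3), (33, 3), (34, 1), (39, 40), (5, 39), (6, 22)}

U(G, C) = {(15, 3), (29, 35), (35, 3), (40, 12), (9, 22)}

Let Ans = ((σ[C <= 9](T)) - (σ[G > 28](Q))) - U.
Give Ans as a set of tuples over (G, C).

Apply σ_{C <= 9}; surviving tuples: {(21, 4), (25, 3), (27, 6), (28, 4), (29, 3), (34, 1), (34, 5)}
Apply σ_{G > 28}; surviving tuples: {(29, 3), (33, 3), (34, 1), (39, 40)}
Set difference of the two operands is {(21, 4), (25, 3), (27, 6), (28, 4), (34, 5)}.
Set difference of the two operands is {(21, 4), (25, 3), (27, 6), (28, 4), (34, 5)}.

{(21, 4), (25, 3), (27, 6), (28, 4), (34, 5)}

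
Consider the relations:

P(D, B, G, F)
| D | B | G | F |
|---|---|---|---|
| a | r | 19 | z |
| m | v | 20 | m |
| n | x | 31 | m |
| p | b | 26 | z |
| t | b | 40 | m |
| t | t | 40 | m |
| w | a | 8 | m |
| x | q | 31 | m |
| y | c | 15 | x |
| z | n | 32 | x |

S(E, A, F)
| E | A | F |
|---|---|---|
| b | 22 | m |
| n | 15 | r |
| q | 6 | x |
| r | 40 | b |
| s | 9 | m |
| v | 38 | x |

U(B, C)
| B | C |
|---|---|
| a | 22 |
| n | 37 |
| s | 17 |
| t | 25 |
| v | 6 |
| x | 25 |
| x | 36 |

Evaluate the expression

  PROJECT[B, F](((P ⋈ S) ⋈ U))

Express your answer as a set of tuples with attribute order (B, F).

{(a, m), (n, x), (t, m), (v, m), (x, m)}

Natural join on F: {(m, v, 20, m, b, 22), (m, v, 20, m, s, 9), (n, x, 31, m, b, 22), (n, x, 31, m, s, 9), (t, b, 40, m, b, 22), (t, b, 40, m, s, 9), (t, t, 40, m, b, 22), (t, t, 40, m, s, 9), (w, a, 8, m, b, 22), (w, a, 8, m, s, 9), (x, q, 31, m, b, 22), (x, q, 31, m, s, 9), (y, c, 15, x, q, 6), (y, c, 15, x, v, 38), (z, n, 32, x, q, 6), (z, n, 32, x, v, 38)}
Natural join on B: {(m, v, 20, m, b, 22, 6), (m, v, 20, m, s, 9, 6), (n, x, 31, m, b, 22, 25), (n, x, 31, m, b, 22, 36), (n, x, 31, m, s, 9, 25), (n, x, 31, m, s, 9, 36), (t, t, 40, m, b, 22, 25), (t, t, 40, m, s, 9, 25), (w, a, 8, m, b, 22, 22), (w, a, 8, m, s, 9, 22), (z, n, 32, x, q, 6, 37), (z, n, 32, x, v, 38, 37)}
Projecting to B, F (7 duplicate(s) eliminated): {(a, m), (n, x), (t, m), (v, m), (x, m)}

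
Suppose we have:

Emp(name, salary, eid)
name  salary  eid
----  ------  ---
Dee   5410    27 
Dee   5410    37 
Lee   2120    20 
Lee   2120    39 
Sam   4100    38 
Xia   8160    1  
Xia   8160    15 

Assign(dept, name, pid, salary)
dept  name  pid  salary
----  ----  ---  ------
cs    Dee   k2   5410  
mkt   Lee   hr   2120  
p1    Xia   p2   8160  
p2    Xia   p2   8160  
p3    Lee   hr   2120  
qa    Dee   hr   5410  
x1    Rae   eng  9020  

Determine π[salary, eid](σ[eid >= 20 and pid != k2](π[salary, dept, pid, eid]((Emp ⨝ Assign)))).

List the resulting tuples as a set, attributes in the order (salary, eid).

Joining Emp and Assign on name, salary yields {(Dee, 5410, 27, cs, k2), (Dee, 5410, 27, qa, hr), (Dee, 5410, 37, cs, k2), (Dee, 5410, 37, qa, hr), (Lee, 2120, 20, mkt, hr), (Lee, 2120, 20, p3, hr), (Lee, 2120, 39, mkt, hr), (Lee, 2120, 39, p3, hr), (Xia, 8160, 1, p1, p2), (Xia, 8160, 1, p2, p2), (Xia, 8160, 15, p1, p2), (Xia, 8160, 15, p2, p2)}.
Projecting to salary, dept, pid, eid: {(2120, mkt, hr, 20), (2120, mkt, hr, 39), (2120, p3, hr, 20), (2120, p3, hr, 39), (5410, cs, k2, 27), (5410, cs, k2, 37), (5410, qa, hr, 27), (5410, qa, hr, 37), (8160, p1, p2, 1), (8160, p1, p2, 15), (8160, p2, p2, 1), (8160, p2, p2, 15)}
σ[eid >= 20 and pid != k2]: keep tuples satisfying eid >= 20 and pid != k2 → {(2120, mkt, hr, 20), (2120, mkt, hr, 39), (2120, p3, hr, 20), (2120, p3, hr, 39), (5410, qa, hr, 27), (5410, qa, hr, 37)}
Projecting to salary, eid (2 duplicate(s) eliminated): {(2120, 20), (2120, 39), (5410, 27), (5410, 37)}

{(2120, 20), (2120, 39), (5410, 27), (5410, 37)}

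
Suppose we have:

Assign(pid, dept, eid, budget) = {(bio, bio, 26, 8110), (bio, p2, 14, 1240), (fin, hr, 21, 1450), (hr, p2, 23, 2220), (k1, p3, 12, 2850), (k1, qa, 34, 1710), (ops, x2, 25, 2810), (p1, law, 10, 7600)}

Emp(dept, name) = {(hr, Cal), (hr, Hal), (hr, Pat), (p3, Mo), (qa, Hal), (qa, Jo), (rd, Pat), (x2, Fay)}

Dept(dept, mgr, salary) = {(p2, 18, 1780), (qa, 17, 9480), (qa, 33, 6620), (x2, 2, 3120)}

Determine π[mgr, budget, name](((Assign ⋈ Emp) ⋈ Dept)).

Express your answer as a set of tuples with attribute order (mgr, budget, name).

{(17, 1710, Hal), (17, 1710, Jo), (2, 2810, Fay), (33, 1710, Hal), (33, 1710, Jo)}

Joining Assign and Emp on dept yields {(fin, hr, 21, 1450, Cal), (fin, hr, 21, 1450, Hal), (fin, hr, 21, 1450, Pat), (k1, p3, 12, 2850, Mo), (k1, qa, 34, 1710, Hal), (k1, qa, 34, 1710, Jo), (ops, x2, 25, 2810, Fay)}.
Joining (Assign ⋈ Emp) and Dept on dept yields {(k1, qa, 34, 1710, Hal, 17, 9480), (k1, qa, 34, 1710, Hal, 33, 6620), (k1, qa, 34, 1710, Jo, 17, 9480), (k1, qa, 34, 1710, Jo, 33, 6620), (ops, x2, 25, 2810, Fay, 2, 3120)}.
Keep only column(s) mgr, budget, name: {(17, 1710, Hal), (17, 1710, Jo), (2, 2810, Fay), (33, 1710, Hal), (33, 1710, Jo)}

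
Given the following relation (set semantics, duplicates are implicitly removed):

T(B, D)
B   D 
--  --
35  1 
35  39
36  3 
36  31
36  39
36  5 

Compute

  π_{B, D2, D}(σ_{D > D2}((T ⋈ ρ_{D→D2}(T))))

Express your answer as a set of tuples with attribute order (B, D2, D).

ρ[D→D2]: schema becomes (B, D2); tuples unchanged.
Joining T and ρ_{D→D2}(T) on B yields {(35, 1, 1), (35, 1, 39), (35, 39, 1), (35, 39, 39), (36, 3, 3), (36, 3, 31), (36, 3, 39), (36, 3, 5), (36, 31, 3), (36, 31, 31), (36, 31, 39), (36, 31, 5), (36, 39, 3), (36, 39, 31), (36, 39, 39), (36, 39, 5), (36, 5, 3), (36, 5, 31), (36, 5, 39), (36, 5, 5)}.
Apply σ_{D > D2}; surviving tuples: {(35, 39, 1), (36, 31, 3), (36, 31, 5), (36, 39, 3), (36, 39, 31), (36, 39, 5), (36, 5, 3)}
π_{B, D2, D} gives {(35, 1, 39), (36, 3, 31), (36, 3, 39), (36, 3, 5), (36, 31, 39), (36, 5, 31), (36, 5, 39)}.

{(35, 1, 39), (36, 3, 31), (36, 3, 39), (36, 3, 5), (36, 31, 39), (36, 5, 31), (36, 5, 39)}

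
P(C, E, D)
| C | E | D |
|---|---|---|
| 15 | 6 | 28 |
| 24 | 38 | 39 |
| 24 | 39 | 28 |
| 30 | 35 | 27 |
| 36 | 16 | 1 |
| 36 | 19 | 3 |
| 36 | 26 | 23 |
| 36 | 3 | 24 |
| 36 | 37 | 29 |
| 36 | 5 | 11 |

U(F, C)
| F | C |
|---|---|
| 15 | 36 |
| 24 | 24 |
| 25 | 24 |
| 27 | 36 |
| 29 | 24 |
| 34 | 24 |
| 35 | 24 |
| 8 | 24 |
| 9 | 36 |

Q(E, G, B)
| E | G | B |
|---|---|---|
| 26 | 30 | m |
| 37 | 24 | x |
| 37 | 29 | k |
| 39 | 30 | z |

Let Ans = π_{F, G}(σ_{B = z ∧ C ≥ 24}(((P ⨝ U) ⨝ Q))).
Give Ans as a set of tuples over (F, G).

P ⋈ U (natural join on C): {(24, 38, 39, 24), (24, 38, 39, 25), (24, 38, 39, 29), (24, 38, 39, 34), (24, 38, 39, 35), (24, 38, 39, 8), (24, 39, 28, 24), (24, 39, 28, 25), (24, 39, 28, 29), (24, 39, 28, 34), (24, 39, 28, 35), (24, 39, 28, 8), (36, 16, 1, 15), (36, 16, 1, 27), (36, 16, 1, 9), (36, 19, 3, 15), (36, 19, 3, 27), (36, 19, 3, 9), (36, 26, 23, 15), (36, 26, 23, 27), (36, 26, 23, 9), (36, 3, 24, 15), (36, 3, 24, 27), (36, 3, 24, 9), (36, 37, 29, 15), (36, 37, 29, 27), (36, 37, 29, 9), (36, 5, 11, 15), (36, 5, 11, 27), (36, 5, 11, 9)}
(P ⨝ U) ⋈ Q (natural join on E): {(24, 39, 28, 24, 30, z), (24, 39, 28, 25, 30, z), (24, 39, 28, 29, 30, z), (24, 39, 28, 34, 30, z), (24, 39, 28, 35, 30, z), (24, 39, 28, 8, 30, z), (36, 26, 23, 15, 30, m), (36, 26, 23, 27, 30, m), (36, 26, 23, 9, 30, m), (36, 37, 29, 15, 24, x), (36, 37, 29, 15, 29, k), (36, 37, 29, 27, 24, x), (36, 37, 29, 27, 29, k), (36, 37, 29, 9, 24, x), (36, 37, 29, 9, 29, k)}
Apply σ_{B = z ∧ C ≥ 24}; surviving tuples: {(24, 39, 28, 24, 30, z), (24, 39, 28, 25, 30, z), (24, 39, 28, 29, 30, z), (24, 39, 28, 34, 30, z), (24, 39, 28, 35, 30, z), (24, 39, 28, 8, 30, z)}
π_{F, G} gives {(24, 30), (25, 30), (29, 30), (34, 30), (35, 30), (8, 30)}.

{(24, 30), (25, 30), (29, 30), (34, 30), (35, 30), (8, 30)}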